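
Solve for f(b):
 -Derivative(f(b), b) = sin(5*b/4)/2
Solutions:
 f(b) = C1 + 2*cos(5*b/4)/5


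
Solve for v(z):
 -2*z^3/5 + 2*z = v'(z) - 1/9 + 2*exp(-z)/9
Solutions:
 v(z) = C1 - z^4/10 + z^2 + z/9 + 2*exp(-z)/9


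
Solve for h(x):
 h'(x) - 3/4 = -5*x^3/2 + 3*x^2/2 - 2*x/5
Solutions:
 h(x) = C1 - 5*x^4/8 + x^3/2 - x^2/5 + 3*x/4


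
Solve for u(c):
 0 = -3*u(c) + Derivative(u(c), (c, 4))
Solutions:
 u(c) = C1*exp(-3^(1/4)*c) + C2*exp(3^(1/4)*c) + C3*sin(3^(1/4)*c) + C4*cos(3^(1/4)*c)


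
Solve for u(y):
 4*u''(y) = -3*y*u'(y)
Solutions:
 u(y) = C1 + C2*erf(sqrt(6)*y/4)


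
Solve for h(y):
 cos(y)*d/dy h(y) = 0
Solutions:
 h(y) = C1


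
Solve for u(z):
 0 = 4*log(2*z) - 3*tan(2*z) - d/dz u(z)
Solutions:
 u(z) = C1 + 4*z*log(z) - 4*z + 4*z*log(2) + 3*log(cos(2*z))/2


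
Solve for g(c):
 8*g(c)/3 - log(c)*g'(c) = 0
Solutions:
 g(c) = C1*exp(8*li(c)/3)


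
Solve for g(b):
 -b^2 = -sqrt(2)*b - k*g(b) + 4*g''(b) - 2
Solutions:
 g(b) = C1*exp(-b*sqrt(k)/2) + C2*exp(b*sqrt(k)/2) + b^2/k - sqrt(2)*b/k - 2/k + 8/k^2


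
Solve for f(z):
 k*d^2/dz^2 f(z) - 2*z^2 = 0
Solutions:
 f(z) = C1 + C2*z + z^4/(6*k)


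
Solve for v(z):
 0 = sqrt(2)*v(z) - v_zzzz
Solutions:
 v(z) = C1*exp(-2^(1/8)*z) + C2*exp(2^(1/8)*z) + C3*sin(2^(1/8)*z) + C4*cos(2^(1/8)*z)


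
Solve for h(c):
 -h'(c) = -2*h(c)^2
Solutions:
 h(c) = -1/(C1 + 2*c)


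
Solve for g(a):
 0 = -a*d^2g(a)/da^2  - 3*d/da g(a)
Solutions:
 g(a) = C1 + C2/a^2


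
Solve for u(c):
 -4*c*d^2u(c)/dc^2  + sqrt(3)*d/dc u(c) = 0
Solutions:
 u(c) = C1 + C2*c^(sqrt(3)/4 + 1)


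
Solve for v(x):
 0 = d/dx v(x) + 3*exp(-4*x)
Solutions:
 v(x) = C1 + 3*exp(-4*x)/4


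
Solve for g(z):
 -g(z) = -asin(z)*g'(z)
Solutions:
 g(z) = C1*exp(Integral(1/asin(z), z))


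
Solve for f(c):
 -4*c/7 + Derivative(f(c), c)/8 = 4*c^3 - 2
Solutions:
 f(c) = C1 + 8*c^4 + 16*c^2/7 - 16*c


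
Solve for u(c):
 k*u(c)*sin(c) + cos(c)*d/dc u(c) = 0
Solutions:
 u(c) = C1*exp(k*log(cos(c)))


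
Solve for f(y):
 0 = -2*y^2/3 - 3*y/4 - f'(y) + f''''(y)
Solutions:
 f(y) = C1 + C4*exp(y) - 2*y^3/9 - 3*y^2/8 + (C2*sin(sqrt(3)*y/2) + C3*cos(sqrt(3)*y/2))*exp(-y/2)


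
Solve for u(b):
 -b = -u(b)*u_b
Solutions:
 u(b) = -sqrt(C1 + b^2)
 u(b) = sqrt(C1 + b^2)


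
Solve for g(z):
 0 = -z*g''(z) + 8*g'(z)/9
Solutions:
 g(z) = C1 + C2*z^(17/9)


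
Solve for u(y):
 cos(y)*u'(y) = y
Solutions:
 u(y) = C1 + Integral(y/cos(y), y)


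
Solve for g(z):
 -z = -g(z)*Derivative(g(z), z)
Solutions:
 g(z) = -sqrt(C1 + z^2)
 g(z) = sqrt(C1 + z^2)


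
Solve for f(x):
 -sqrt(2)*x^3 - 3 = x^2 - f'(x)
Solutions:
 f(x) = C1 + sqrt(2)*x^4/4 + x^3/3 + 3*x


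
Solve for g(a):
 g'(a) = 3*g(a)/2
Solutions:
 g(a) = C1*exp(3*a/2)


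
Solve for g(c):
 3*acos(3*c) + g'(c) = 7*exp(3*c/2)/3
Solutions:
 g(c) = C1 - 3*c*acos(3*c) + sqrt(1 - 9*c^2) + 14*exp(3*c/2)/9


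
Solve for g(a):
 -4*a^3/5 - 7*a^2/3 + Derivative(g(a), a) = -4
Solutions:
 g(a) = C1 + a^4/5 + 7*a^3/9 - 4*a


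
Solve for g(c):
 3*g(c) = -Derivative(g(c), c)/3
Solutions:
 g(c) = C1*exp(-9*c)


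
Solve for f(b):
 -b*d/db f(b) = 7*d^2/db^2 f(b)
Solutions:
 f(b) = C1 + C2*erf(sqrt(14)*b/14)


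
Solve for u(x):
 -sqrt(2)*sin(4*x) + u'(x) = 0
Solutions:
 u(x) = C1 - sqrt(2)*cos(4*x)/4


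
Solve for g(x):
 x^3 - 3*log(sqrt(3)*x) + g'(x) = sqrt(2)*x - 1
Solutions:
 g(x) = C1 - x^4/4 + sqrt(2)*x^2/2 + 3*x*log(x) - 4*x + 3*x*log(3)/2


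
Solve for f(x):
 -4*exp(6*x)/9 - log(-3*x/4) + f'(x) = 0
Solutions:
 f(x) = C1 + x*log(-x) + x*(-2*log(2) - 1 + log(3)) + 2*exp(6*x)/27


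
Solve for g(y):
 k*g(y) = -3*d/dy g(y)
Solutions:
 g(y) = C1*exp(-k*y/3)


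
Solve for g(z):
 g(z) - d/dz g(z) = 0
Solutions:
 g(z) = C1*exp(z)


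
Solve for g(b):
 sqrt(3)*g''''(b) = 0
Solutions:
 g(b) = C1 + C2*b + C3*b^2 + C4*b^3


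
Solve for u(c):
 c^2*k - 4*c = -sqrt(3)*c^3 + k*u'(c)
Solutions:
 u(c) = C1 + sqrt(3)*c^4/(4*k) + c^3/3 - 2*c^2/k


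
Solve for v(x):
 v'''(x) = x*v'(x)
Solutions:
 v(x) = C1 + Integral(C2*airyai(x) + C3*airybi(x), x)


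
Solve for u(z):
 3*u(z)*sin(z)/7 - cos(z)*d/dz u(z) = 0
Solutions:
 u(z) = C1/cos(z)^(3/7)


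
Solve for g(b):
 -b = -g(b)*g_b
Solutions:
 g(b) = -sqrt(C1 + b^2)
 g(b) = sqrt(C1 + b^2)


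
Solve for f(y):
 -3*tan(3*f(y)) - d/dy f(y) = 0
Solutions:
 f(y) = -asin(C1*exp(-9*y))/3 + pi/3
 f(y) = asin(C1*exp(-9*y))/3


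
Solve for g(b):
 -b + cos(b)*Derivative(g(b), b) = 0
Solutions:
 g(b) = C1 + Integral(b/cos(b), b)


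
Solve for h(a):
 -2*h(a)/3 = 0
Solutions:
 h(a) = 0


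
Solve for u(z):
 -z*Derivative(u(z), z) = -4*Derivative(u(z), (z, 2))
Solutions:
 u(z) = C1 + C2*erfi(sqrt(2)*z/4)


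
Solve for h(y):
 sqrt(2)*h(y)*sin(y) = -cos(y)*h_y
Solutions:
 h(y) = C1*cos(y)^(sqrt(2))


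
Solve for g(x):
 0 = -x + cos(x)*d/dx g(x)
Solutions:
 g(x) = C1 + Integral(x/cos(x), x)


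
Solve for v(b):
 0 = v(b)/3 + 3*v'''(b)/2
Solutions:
 v(b) = C3*exp(-6^(1/3)*b/3) + (C1*sin(2^(1/3)*3^(5/6)*b/6) + C2*cos(2^(1/3)*3^(5/6)*b/6))*exp(6^(1/3)*b/6)


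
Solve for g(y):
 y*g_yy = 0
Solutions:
 g(y) = C1 + C2*y


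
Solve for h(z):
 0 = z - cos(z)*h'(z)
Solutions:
 h(z) = C1 + Integral(z/cos(z), z)


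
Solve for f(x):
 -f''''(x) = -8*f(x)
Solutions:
 f(x) = C1*exp(-2^(3/4)*x) + C2*exp(2^(3/4)*x) + C3*sin(2^(3/4)*x) + C4*cos(2^(3/4)*x)


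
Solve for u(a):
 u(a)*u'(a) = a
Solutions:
 u(a) = -sqrt(C1 + a^2)
 u(a) = sqrt(C1 + a^2)


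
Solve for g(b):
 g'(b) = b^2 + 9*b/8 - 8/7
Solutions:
 g(b) = C1 + b^3/3 + 9*b^2/16 - 8*b/7


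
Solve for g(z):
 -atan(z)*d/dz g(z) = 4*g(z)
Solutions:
 g(z) = C1*exp(-4*Integral(1/atan(z), z))


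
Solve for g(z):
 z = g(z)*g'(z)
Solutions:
 g(z) = -sqrt(C1 + z^2)
 g(z) = sqrt(C1 + z^2)


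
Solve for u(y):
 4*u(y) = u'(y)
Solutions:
 u(y) = C1*exp(4*y)


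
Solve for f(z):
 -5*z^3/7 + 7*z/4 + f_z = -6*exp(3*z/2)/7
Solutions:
 f(z) = C1 + 5*z^4/28 - 7*z^2/8 - 4*exp(3*z/2)/7


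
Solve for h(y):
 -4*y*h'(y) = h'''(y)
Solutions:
 h(y) = C1 + Integral(C2*airyai(-2^(2/3)*y) + C3*airybi(-2^(2/3)*y), y)


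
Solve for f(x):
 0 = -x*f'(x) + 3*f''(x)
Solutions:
 f(x) = C1 + C2*erfi(sqrt(6)*x/6)


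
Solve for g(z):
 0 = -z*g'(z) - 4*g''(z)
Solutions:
 g(z) = C1 + C2*erf(sqrt(2)*z/4)


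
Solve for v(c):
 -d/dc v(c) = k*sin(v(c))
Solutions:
 v(c) = -acos((-C1 - exp(2*c*k))/(C1 - exp(2*c*k))) + 2*pi
 v(c) = acos((-C1 - exp(2*c*k))/(C1 - exp(2*c*k)))


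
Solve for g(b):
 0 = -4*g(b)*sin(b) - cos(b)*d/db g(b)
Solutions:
 g(b) = C1*cos(b)^4


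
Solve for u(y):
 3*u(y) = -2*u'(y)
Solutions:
 u(y) = C1*exp(-3*y/2)


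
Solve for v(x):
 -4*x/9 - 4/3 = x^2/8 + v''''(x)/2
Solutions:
 v(x) = C1 + C2*x + C3*x^2 + C4*x^3 - x^6/1440 - x^5/135 - x^4/9


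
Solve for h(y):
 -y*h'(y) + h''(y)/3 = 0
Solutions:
 h(y) = C1 + C2*erfi(sqrt(6)*y/2)


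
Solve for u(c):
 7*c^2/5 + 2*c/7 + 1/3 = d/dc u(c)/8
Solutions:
 u(c) = C1 + 56*c^3/15 + 8*c^2/7 + 8*c/3


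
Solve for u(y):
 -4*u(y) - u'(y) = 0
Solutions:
 u(y) = C1*exp(-4*y)


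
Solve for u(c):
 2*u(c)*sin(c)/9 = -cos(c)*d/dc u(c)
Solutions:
 u(c) = C1*cos(c)^(2/9)


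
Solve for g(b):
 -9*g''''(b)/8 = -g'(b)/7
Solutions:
 g(b) = C1 + C4*exp(2*147^(1/3)*b/21) + (C2*sin(3^(5/6)*7^(2/3)*b/21) + C3*cos(3^(5/6)*7^(2/3)*b/21))*exp(-147^(1/3)*b/21)


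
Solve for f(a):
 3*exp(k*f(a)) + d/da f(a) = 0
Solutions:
 f(a) = Piecewise((log(1/(C1*k + 3*a*k))/k, Ne(k, 0)), (nan, True))
 f(a) = Piecewise((C1 - 3*a, Eq(k, 0)), (nan, True))


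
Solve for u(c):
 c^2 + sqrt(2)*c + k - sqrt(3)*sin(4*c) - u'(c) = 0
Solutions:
 u(c) = C1 + c^3/3 + sqrt(2)*c^2/2 + c*k + sqrt(3)*cos(4*c)/4


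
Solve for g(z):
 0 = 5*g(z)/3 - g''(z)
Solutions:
 g(z) = C1*exp(-sqrt(15)*z/3) + C2*exp(sqrt(15)*z/3)


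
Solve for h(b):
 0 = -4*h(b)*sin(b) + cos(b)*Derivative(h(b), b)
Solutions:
 h(b) = C1/cos(b)^4


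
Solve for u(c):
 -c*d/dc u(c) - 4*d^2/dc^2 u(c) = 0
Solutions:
 u(c) = C1 + C2*erf(sqrt(2)*c/4)


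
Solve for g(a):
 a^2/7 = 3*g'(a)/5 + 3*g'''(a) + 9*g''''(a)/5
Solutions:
 g(a) = C1 + C2*exp(a*(-20 + 50*2^(1/3)/(9*sqrt(2229) + 493)^(1/3) + 2^(2/3)*(9*sqrt(2229) + 493)^(1/3))/36)*sin(2^(1/3)*sqrt(3)*a*(-2^(1/3)*(9*sqrt(2229) + 493)^(1/3) + 50/(9*sqrt(2229) + 493)^(1/3))/36) + C3*exp(a*(-20 + 50*2^(1/3)/(9*sqrt(2229) + 493)^(1/3) + 2^(2/3)*(9*sqrt(2229) + 493)^(1/3))/36)*cos(2^(1/3)*sqrt(3)*a*(-2^(1/3)*(9*sqrt(2229) + 493)^(1/3) + 50/(9*sqrt(2229) + 493)^(1/3))/36) + C4*exp(-a*(50*2^(1/3)/(9*sqrt(2229) + 493)^(1/3) + 10 + 2^(2/3)*(9*sqrt(2229) + 493)^(1/3))/18) + 5*a^3/63 - 50*a/21


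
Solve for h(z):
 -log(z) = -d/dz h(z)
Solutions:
 h(z) = C1 + z*log(z) - z


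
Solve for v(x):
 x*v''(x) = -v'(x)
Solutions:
 v(x) = C1 + C2*log(x)


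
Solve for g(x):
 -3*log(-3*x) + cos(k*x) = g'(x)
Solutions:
 g(x) = C1 - 3*x*log(-x) - 3*x*log(3) + 3*x + Piecewise((sin(k*x)/k, Ne(k, 0)), (x, True))


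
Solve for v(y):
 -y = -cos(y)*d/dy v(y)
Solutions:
 v(y) = C1 + Integral(y/cos(y), y)


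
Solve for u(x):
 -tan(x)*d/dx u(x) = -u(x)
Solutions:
 u(x) = C1*sin(x)


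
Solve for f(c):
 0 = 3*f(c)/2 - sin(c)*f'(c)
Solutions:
 f(c) = C1*(cos(c) - 1)^(3/4)/(cos(c) + 1)^(3/4)


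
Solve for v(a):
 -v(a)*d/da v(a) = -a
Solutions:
 v(a) = -sqrt(C1 + a^2)
 v(a) = sqrt(C1 + a^2)


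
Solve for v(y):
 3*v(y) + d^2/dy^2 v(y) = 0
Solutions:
 v(y) = C1*sin(sqrt(3)*y) + C2*cos(sqrt(3)*y)


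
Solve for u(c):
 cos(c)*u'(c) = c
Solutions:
 u(c) = C1 + Integral(c/cos(c), c)


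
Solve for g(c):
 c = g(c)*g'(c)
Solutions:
 g(c) = -sqrt(C1 + c^2)
 g(c) = sqrt(C1 + c^2)


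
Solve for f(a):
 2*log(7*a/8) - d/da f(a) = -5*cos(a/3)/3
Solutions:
 f(a) = C1 + 2*a*log(a) - 6*a*log(2) - 2*a + 2*a*log(7) + 5*sin(a/3)


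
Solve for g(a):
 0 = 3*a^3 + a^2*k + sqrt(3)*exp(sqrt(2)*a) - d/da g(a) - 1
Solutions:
 g(a) = C1 + 3*a^4/4 + a^3*k/3 - a + sqrt(6)*exp(sqrt(2)*a)/2


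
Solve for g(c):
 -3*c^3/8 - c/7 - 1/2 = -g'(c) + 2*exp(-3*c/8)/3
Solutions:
 g(c) = C1 + 3*c^4/32 + c^2/14 + c/2 - 16*exp(-3*c/8)/9


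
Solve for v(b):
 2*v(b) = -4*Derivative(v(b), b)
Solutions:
 v(b) = C1*exp(-b/2)


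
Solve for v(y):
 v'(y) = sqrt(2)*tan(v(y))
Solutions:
 v(y) = pi - asin(C1*exp(sqrt(2)*y))
 v(y) = asin(C1*exp(sqrt(2)*y))


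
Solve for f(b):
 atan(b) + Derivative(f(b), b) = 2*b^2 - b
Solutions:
 f(b) = C1 + 2*b^3/3 - b^2/2 - b*atan(b) + log(b^2 + 1)/2


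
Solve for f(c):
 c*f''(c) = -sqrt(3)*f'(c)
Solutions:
 f(c) = C1 + C2*c^(1 - sqrt(3))


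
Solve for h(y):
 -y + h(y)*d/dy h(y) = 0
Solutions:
 h(y) = -sqrt(C1 + y^2)
 h(y) = sqrt(C1 + y^2)


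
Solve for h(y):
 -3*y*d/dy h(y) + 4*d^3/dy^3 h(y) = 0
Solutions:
 h(y) = C1 + Integral(C2*airyai(6^(1/3)*y/2) + C3*airybi(6^(1/3)*y/2), y)


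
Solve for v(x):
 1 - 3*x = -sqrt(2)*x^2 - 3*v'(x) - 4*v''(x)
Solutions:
 v(x) = C1 + C2*exp(-3*x/4) - sqrt(2)*x^3/9 + x^2/2 + 4*sqrt(2)*x^2/9 - 32*sqrt(2)*x/27 - 5*x/3


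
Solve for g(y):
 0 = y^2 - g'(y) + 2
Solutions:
 g(y) = C1 + y^3/3 + 2*y


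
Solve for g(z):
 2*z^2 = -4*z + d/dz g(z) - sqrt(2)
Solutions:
 g(z) = C1 + 2*z^3/3 + 2*z^2 + sqrt(2)*z


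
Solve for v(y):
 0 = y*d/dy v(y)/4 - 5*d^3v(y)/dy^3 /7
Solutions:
 v(y) = C1 + Integral(C2*airyai(350^(1/3)*y/10) + C3*airybi(350^(1/3)*y/10), y)


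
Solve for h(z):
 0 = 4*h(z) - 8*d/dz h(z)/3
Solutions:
 h(z) = C1*exp(3*z/2)


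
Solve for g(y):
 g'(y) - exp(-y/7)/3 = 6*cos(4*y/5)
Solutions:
 g(y) = C1 + 15*sin(4*y/5)/2 - 7*exp(-y/7)/3


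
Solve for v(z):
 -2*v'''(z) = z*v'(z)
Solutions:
 v(z) = C1 + Integral(C2*airyai(-2^(2/3)*z/2) + C3*airybi(-2^(2/3)*z/2), z)


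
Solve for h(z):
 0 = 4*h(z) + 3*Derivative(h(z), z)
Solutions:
 h(z) = C1*exp(-4*z/3)


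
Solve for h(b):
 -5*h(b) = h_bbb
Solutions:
 h(b) = C3*exp(-5^(1/3)*b) + (C1*sin(sqrt(3)*5^(1/3)*b/2) + C2*cos(sqrt(3)*5^(1/3)*b/2))*exp(5^(1/3)*b/2)


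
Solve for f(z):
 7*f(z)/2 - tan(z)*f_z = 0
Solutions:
 f(z) = C1*sin(z)^(7/2)


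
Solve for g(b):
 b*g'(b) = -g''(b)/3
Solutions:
 g(b) = C1 + C2*erf(sqrt(6)*b/2)


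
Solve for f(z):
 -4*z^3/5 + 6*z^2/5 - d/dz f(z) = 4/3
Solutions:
 f(z) = C1 - z^4/5 + 2*z^3/5 - 4*z/3


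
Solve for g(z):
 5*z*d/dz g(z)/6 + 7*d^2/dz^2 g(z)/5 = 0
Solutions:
 g(z) = C1 + C2*erf(5*sqrt(21)*z/42)


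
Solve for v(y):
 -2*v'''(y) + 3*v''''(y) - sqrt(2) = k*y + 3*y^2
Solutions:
 v(y) = C1 + C2*y + C3*y^2 + C4*exp(2*y/3) - y^5/40 + y^4*(-k - 9)/48 + y^3*(-3*k - 27 - 2*sqrt(2))/24


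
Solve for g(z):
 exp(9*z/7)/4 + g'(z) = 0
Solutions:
 g(z) = C1 - 7*exp(9*z/7)/36


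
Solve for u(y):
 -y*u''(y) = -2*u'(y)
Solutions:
 u(y) = C1 + C2*y^3


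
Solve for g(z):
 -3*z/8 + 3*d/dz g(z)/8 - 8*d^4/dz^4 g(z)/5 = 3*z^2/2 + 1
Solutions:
 g(z) = C1 + C4*exp(15^(1/3)*z/4) + 4*z^3/3 + z^2/2 + 8*z/3 + (C2*sin(3^(5/6)*5^(1/3)*z/8) + C3*cos(3^(5/6)*5^(1/3)*z/8))*exp(-15^(1/3)*z/8)


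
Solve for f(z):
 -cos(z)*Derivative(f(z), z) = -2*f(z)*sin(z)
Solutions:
 f(z) = C1/cos(z)^2


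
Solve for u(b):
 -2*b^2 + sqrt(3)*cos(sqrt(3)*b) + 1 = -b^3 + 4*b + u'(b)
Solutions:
 u(b) = C1 + b^4/4 - 2*b^3/3 - 2*b^2 + b + sin(sqrt(3)*b)


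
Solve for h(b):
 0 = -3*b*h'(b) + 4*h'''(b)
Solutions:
 h(b) = C1 + Integral(C2*airyai(6^(1/3)*b/2) + C3*airybi(6^(1/3)*b/2), b)


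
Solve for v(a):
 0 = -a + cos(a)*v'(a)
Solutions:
 v(a) = C1 + Integral(a/cos(a), a)


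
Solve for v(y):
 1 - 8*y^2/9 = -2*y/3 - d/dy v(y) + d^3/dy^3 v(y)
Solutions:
 v(y) = C1 + C2*exp(-y) + C3*exp(y) + 8*y^3/27 - y^2/3 + 7*y/9


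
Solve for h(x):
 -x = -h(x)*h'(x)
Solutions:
 h(x) = -sqrt(C1 + x^2)
 h(x) = sqrt(C1 + x^2)


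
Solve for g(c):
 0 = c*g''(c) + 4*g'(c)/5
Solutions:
 g(c) = C1 + C2*c^(1/5)


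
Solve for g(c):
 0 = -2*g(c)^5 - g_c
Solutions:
 g(c) = -I*(1/(C1 + 8*c))^(1/4)
 g(c) = I*(1/(C1 + 8*c))^(1/4)
 g(c) = -(1/(C1 + 8*c))^(1/4)
 g(c) = (1/(C1 + 8*c))^(1/4)


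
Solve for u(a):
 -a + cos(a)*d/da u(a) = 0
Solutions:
 u(a) = C1 + Integral(a/cos(a), a)


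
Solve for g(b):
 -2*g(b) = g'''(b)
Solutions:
 g(b) = C3*exp(-2^(1/3)*b) + (C1*sin(2^(1/3)*sqrt(3)*b/2) + C2*cos(2^(1/3)*sqrt(3)*b/2))*exp(2^(1/3)*b/2)


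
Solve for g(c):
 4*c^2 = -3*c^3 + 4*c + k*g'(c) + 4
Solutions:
 g(c) = C1 + 3*c^4/(4*k) + 4*c^3/(3*k) - 2*c^2/k - 4*c/k


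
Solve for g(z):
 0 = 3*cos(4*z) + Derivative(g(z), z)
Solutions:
 g(z) = C1 - 3*sin(4*z)/4


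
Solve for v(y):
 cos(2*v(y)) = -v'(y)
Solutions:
 v(y) = -asin((C1 + exp(4*y))/(C1 - exp(4*y)))/2 + pi/2
 v(y) = asin((C1 + exp(4*y))/(C1 - exp(4*y)))/2


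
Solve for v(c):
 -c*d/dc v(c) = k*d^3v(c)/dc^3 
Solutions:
 v(c) = C1 + Integral(C2*airyai(c*(-1/k)^(1/3)) + C3*airybi(c*(-1/k)^(1/3)), c)


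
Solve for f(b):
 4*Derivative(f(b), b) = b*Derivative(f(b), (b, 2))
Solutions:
 f(b) = C1 + C2*b^5


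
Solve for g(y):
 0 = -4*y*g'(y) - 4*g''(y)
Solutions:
 g(y) = C1 + C2*erf(sqrt(2)*y/2)


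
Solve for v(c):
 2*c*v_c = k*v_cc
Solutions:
 v(c) = C1 + C2*erf(c*sqrt(-1/k))/sqrt(-1/k)


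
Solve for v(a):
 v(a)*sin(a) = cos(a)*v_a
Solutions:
 v(a) = C1/cos(a)


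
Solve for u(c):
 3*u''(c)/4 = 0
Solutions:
 u(c) = C1 + C2*c


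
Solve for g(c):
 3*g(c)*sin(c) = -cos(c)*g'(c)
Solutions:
 g(c) = C1*cos(c)^3


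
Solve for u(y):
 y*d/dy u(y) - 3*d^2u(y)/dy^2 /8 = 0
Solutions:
 u(y) = C1 + C2*erfi(2*sqrt(3)*y/3)


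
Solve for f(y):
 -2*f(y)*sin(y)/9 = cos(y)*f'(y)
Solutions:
 f(y) = C1*cos(y)^(2/9)


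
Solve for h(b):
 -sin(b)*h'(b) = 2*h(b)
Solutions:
 h(b) = C1*(cos(b) + 1)/(cos(b) - 1)


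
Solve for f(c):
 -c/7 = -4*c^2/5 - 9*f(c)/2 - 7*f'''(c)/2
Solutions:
 f(c) = C3*exp(-21^(2/3)*c/7) - 8*c^2/45 + 2*c/63 + (C1*sin(3*3^(1/6)*7^(2/3)*c/14) + C2*cos(3*3^(1/6)*7^(2/3)*c/14))*exp(21^(2/3)*c/14)


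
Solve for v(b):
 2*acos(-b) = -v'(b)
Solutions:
 v(b) = C1 - 2*b*acos(-b) - 2*sqrt(1 - b^2)


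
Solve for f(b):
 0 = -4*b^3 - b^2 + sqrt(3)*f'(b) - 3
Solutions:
 f(b) = C1 + sqrt(3)*b^4/3 + sqrt(3)*b^3/9 + sqrt(3)*b


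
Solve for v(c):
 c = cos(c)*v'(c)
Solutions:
 v(c) = C1 + Integral(c/cos(c), c)


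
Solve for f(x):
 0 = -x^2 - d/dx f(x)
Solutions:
 f(x) = C1 - x^3/3


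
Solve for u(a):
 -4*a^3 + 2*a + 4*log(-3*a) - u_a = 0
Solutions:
 u(a) = C1 - a^4 + a^2 + 4*a*log(-a) + 4*a*(-1 + log(3))


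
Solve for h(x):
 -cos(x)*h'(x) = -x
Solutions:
 h(x) = C1 + Integral(x/cos(x), x)


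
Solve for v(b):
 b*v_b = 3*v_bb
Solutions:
 v(b) = C1 + C2*erfi(sqrt(6)*b/6)


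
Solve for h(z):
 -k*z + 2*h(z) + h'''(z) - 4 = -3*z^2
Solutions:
 h(z) = C3*exp(-2^(1/3)*z) + k*z/2 - 3*z^2/2 + (C1*sin(2^(1/3)*sqrt(3)*z/2) + C2*cos(2^(1/3)*sqrt(3)*z/2))*exp(2^(1/3)*z/2) + 2


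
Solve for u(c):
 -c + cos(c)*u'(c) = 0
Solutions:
 u(c) = C1 + Integral(c/cos(c), c)


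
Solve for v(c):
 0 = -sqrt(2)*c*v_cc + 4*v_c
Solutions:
 v(c) = C1 + C2*c^(1 + 2*sqrt(2))


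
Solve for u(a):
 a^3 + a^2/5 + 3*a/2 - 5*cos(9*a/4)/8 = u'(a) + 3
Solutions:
 u(a) = C1 + a^4/4 + a^3/15 + 3*a^2/4 - 3*a - 5*sin(9*a/4)/18


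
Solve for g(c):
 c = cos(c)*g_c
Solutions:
 g(c) = C1 + Integral(c/cos(c), c)


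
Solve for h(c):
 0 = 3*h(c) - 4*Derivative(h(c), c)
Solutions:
 h(c) = C1*exp(3*c/4)


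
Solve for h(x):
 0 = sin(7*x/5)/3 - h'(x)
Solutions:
 h(x) = C1 - 5*cos(7*x/5)/21


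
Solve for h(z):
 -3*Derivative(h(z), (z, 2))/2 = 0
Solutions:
 h(z) = C1 + C2*z


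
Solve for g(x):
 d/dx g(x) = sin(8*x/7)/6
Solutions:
 g(x) = C1 - 7*cos(8*x/7)/48


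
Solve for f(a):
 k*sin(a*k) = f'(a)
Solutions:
 f(a) = C1 - cos(a*k)


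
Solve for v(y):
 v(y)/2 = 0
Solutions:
 v(y) = 0


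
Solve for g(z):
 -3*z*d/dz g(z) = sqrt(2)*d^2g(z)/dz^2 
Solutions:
 g(z) = C1 + C2*erf(2^(1/4)*sqrt(3)*z/2)


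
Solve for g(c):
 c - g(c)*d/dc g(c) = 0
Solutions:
 g(c) = -sqrt(C1 + c^2)
 g(c) = sqrt(C1 + c^2)


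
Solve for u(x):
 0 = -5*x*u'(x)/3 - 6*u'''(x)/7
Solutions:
 u(x) = C1 + Integral(C2*airyai(-420^(1/3)*x/6) + C3*airybi(-420^(1/3)*x/6), x)


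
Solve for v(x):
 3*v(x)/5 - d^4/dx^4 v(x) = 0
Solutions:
 v(x) = C1*exp(-3^(1/4)*5^(3/4)*x/5) + C2*exp(3^(1/4)*5^(3/4)*x/5) + C3*sin(3^(1/4)*5^(3/4)*x/5) + C4*cos(3^(1/4)*5^(3/4)*x/5)


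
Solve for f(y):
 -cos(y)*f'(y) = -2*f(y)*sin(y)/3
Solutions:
 f(y) = C1/cos(y)^(2/3)


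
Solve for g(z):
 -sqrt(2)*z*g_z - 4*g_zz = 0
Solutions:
 g(z) = C1 + C2*erf(2^(3/4)*z/4)


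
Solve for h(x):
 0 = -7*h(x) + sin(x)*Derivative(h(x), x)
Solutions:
 h(x) = C1*sqrt(cos(x) - 1)*(cos(x)^3 - 3*cos(x)^2 + 3*cos(x) - 1)/(sqrt(cos(x) + 1)*(cos(x)^3 + 3*cos(x)^2 + 3*cos(x) + 1))


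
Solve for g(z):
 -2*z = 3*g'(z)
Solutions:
 g(z) = C1 - z^2/3


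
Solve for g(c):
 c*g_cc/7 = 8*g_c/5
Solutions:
 g(c) = C1 + C2*c^(61/5)


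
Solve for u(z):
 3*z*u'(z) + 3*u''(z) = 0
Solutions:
 u(z) = C1 + C2*erf(sqrt(2)*z/2)


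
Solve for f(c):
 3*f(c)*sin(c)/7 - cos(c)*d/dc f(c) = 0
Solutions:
 f(c) = C1/cos(c)^(3/7)


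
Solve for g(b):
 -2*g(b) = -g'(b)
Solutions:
 g(b) = C1*exp(2*b)


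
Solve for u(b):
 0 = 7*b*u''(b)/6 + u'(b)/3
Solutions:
 u(b) = C1 + C2*b^(5/7)


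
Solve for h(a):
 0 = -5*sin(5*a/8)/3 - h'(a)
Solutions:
 h(a) = C1 + 8*cos(5*a/8)/3


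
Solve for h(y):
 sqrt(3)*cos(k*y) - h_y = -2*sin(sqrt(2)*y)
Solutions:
 h(y) = C1 - sqrt(2)*cos(sqrt(2)*y) + sqrt(3)*sin(k*y)/k


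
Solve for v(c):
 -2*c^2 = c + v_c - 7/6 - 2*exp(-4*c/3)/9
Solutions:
 v(c) = C1 - 2*c^3/3 - c^2/2 + 7*c/6 - exp(-4*c/3)/6


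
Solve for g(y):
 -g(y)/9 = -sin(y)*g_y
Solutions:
 g(y) = C1*(cos(y) - 1)^(1/18)/(cos(y) + 1)^(1/18)


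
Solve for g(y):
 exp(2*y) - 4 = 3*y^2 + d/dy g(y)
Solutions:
 g(y) = C1 - y^3 - 4*y + exp(2*y)/2


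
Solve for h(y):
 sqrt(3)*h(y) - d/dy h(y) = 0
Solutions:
 h(y) = C1*exp(sqrt(3)*y)


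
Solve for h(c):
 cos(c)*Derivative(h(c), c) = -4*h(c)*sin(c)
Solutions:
 h(c) = C1*cos(c)^4


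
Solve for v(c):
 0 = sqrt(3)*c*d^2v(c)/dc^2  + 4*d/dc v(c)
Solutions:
 v(c) = C1 + C2*c^(1 - 4*sqrt(3)/3)


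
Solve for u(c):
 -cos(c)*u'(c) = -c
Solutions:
 u(c) = C1 + Integral(c/cos(c), c)


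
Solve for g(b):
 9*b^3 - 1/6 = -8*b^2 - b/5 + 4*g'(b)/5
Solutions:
 g(b) = C1 + 45*b^4/16 + 10*b^3/3 + b^2/8 - 5*b/24


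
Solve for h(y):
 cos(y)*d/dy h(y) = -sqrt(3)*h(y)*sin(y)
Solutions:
 h(y) = C1*cos(y)^(sqrt(3))


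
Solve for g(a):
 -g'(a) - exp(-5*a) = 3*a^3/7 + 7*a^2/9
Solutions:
 g(a) = C1 - 3*a^4/28 - 7*a^3/27 + exp(-5*a)/5


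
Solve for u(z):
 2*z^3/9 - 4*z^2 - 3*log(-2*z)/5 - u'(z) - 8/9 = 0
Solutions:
 u(z) = C1 + z^4/18 - 4*z^3/3 - 3*z*log(-z)/5 + z*(-27*log(2) - 13)/45


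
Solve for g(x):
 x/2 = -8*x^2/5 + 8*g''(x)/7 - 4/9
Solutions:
 g(x) = C1 + C2*x + 7*x^4/60 + 7*x^3/96 + 7*x^2/36


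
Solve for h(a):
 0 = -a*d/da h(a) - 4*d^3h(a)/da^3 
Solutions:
 h(a) = C1 + Integral(C2*airyai(-2^(1/3)*a/2) + C3*airybi(-2^(1/3)*a/2), a)


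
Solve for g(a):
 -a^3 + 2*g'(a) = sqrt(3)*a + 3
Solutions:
 g(a) = C1 + a^4/8 + sqrt(3)*a^2/4 + 3*a/2


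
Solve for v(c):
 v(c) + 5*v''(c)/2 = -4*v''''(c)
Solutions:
 v(c) = (C1*sin(sqrt(2)*c*cos(atan(sqrt(39)/5)/2)/2) + C2*cos(sqrt(2)*c*cos(atan(sqrt(39)/5)/2)/2))*exp(-sqrt(2)*c*sin(atan(sqrt(39)/5)/2)/2) + (C3*sin(sqrt(2)*c*cos(atan(sqrt(39)/5)/2)/2) + C4*cos(sqrt(2)*c*cos(atan(sqrt(39)/5)/2)/2))*exp(sqrt(2)*c*sin(atan(sqrt(39)/5)/2)/2)


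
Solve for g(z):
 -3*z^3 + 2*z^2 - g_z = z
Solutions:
 g(z) = C1 - 3*z^4/4 + 2*z^3/3 - z^2/2


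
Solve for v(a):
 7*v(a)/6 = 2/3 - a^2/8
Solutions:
 v(a) = 4/7 - 3*a^2/28


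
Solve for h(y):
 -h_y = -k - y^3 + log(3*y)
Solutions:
 h(y) = C1 + k*y + y^4/4 - y*log(y) - y*log(3) + y


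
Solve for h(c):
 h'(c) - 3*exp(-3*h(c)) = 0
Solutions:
 h(c) = log(C1 + 9*c)/3
 h(c) = log((-3^(1/3) - 3^(5/6)*I)*(C1 + 3*c)^(1/3)/2)
 h(c) = log((-3^(1/3) + 3^(5/6)*I)*(C1 + 3*c)^(1/3)/2)


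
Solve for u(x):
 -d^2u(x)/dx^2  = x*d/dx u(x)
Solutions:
 u(x) = C1 + C2*erf(sqrt(2)*x/2)


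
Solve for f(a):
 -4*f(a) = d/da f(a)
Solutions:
 f(a) = C1*exp(-4*a)


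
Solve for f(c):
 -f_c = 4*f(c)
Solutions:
 f(c) = C1*exp(-4*c)


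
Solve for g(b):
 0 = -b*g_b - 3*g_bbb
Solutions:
 g(b) = C1 + Integral(C2*airyai(-3^(2/3)*b/3) + C3*airybi(-3^(2/3)*b/3), b)


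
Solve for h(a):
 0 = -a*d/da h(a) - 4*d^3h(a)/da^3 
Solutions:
 h(a) = C1 + Integral(C2*airyai(-2^(1/3)*a/2) + C3*airybi(-2^(1/3)*a/2), a)


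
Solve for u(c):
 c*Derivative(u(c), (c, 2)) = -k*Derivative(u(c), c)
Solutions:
 u(c) = C1 + c^(1 - re(k))*(C2*sin(log(c)*Abs(im(k))) + C3*cos(log(c)*im(k)))


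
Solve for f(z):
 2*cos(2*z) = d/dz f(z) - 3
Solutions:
 f(z) = C1 + 3*z + sin(2*z)


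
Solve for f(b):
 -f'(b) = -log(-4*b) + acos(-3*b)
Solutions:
 f(b) = C1 + b*log(-b) - b*acos(-3*b) - b + 2*b*log(2) - sqrt(1 - 9*b^2)/3


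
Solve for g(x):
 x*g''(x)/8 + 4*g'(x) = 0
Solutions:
 g(x) = C1 + C2/x^31


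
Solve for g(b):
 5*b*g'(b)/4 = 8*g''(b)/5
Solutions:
 g(b) = C1 + C2*erfi(5*b/8)


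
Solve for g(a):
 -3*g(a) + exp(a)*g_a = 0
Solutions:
 g(a) = C1*exp(-3*exp(-a))


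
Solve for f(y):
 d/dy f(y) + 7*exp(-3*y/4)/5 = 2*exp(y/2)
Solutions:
 f(y) = C1 + 4*exp(y/2) + 28*exp(-3*y/4)/15


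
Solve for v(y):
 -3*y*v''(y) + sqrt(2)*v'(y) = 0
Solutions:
 v(y) = C1 + C2*y^(sqrt(2)/3 + 1)


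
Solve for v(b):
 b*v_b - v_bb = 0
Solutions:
 v(b) = C1 + C2*erfi(sqrt(2)*b/2)


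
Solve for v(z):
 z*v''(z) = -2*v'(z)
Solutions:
 v(z) = C1 + C2/z


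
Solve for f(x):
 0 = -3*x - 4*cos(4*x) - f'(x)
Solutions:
 f(x) = C1 - 3*x^2/2 - sin(4*x)


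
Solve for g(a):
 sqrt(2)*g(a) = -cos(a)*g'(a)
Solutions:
 g(a) = C1*(sin(a) - 1)^(sqrt(2)/2)/(sin(a) + 1)^(sqrt(2)/2)


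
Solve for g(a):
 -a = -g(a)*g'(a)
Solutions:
 g(a) = -sqrt(C1 + a^2)
 g(a) = sqrt(C1 + a^2)


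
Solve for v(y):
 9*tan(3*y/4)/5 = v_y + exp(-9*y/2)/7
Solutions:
 v(y) = C1 + 6*log(tan(3*y/4)^2 + 1)/5 + 2*exp(-9*y/2)/63


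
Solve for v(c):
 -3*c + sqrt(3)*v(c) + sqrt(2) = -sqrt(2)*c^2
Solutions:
 v(c) = -sqrt(6)*c^2/3 + sqrt(3)*c - sqrt(6)/3


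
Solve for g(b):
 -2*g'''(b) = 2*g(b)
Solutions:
 g(b) = C3*exp(-b) + (C1*sin(sqrt(3)*b/2) + C2*cos(sqrt(3)*b/2))*exp(b/2)


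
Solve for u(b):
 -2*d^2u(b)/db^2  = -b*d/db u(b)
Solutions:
 u(b) = C1 + C2*erfi(b/2)


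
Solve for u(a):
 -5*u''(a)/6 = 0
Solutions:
 u(a) = C1 + C2*a


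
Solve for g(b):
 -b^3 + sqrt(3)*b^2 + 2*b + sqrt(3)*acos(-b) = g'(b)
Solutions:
 g(b) = C1 - b^4/4 + sqrt(3)*b^3/3 + b^2 + sqrt(3)*(b*acos(-b) + sqrt(1 - b^2))


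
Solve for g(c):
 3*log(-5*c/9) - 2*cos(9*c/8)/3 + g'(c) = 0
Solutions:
 g(c) = C1 - 3*c*log(-c) - 3*c*log(5) + 3*c + 6*c*log(3) + 16*sin(9*c/8)/27


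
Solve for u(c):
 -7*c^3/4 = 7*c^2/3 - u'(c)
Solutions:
 u(c) = C1 + 7*c^4/16 + 7*c^3/9


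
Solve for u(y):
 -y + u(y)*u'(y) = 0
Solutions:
 u(y) = -sqrt(C1 + y^2)
 u(y) = sqrt(C1 + y^2)


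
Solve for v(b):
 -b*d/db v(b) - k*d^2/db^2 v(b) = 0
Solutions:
 v(b) = C1 + C2*sqrt(k)*erf(sqrt(2)*b*sqrt(1/k)/2)


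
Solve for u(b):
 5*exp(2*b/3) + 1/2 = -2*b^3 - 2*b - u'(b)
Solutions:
 u(b) = C1 - b^4/2 - b^2 - b/2 - 15*exp(2*b/3)/2


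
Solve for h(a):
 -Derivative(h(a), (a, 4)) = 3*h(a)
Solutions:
 h(a) = (C1*sin(sqrt(2)*3^(1/4)*a/2) + C2*cos(sqrt(2)*3^(1/4)*a/2))*exp(-sqrt(2)*3^(1/4)*a/2) + (C3*sin(sqrt(2)*3^(1/4)*a/2) + C4*cos(sqrt(2)*3^(1/4)*a/2))*exp(sqrt(2)*3^(1/4)*a/2)


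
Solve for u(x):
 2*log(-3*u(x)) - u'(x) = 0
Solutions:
 -Integral(1/(log(-_y) + log(3)), (_y, u(x)))/2 = C1 - x


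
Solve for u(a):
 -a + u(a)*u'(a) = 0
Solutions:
 u(a) = -sqrt(C1 + a^2)
 u(a) = sqrt(C1 + a^2)


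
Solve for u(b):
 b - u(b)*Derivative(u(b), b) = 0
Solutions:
 u(b) = -sqrt(C1 + b^2)
 u(b) = sqrt(C1 + b^2)


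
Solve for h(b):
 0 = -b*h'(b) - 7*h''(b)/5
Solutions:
 h(b) = C1 + C2*erf(sqrt(70)*b/14)


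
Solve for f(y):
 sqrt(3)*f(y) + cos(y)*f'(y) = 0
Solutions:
 f(y) = C1*(sin(y) - 1)^(sqrt(3)/2)/(sin(y) + 1)^(sqrt(3)/2)


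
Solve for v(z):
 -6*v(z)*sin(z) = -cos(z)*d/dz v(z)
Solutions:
 v(z) = C1/cos(z)^6


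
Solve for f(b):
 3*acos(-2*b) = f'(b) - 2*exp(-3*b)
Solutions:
 f(b) = C1 + 3*b*acos(-2*b) + 3*sqrt(1 - 4*b^2)/2 - 2*exp(-3*b)/3


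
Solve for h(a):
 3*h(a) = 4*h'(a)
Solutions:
 h(a) = C1*exp(3*a/4)


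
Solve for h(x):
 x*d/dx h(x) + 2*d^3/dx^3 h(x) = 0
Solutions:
 h(x) = C1 + Integral(C2*airyai(-2^(2/3)*x/2) + C3*airybi(-2^(2/3)*x/2), x)


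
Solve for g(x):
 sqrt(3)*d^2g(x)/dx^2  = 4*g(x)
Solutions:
 g(x) = C1*exp(-2*3^(3/4)*x/3) + C2*exp(2*3^(3/4)*x/3)


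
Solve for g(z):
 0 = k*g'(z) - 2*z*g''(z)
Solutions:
 g(z) = C1 + z^(re(k)/2 + 1)*(C2*sin(log(z)*Abs(im(k))/2) + C3*cos(log(z)*im(k)/2))


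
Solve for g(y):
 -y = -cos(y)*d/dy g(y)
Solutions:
 g(y) = C1 + Integral(y/cos(y), y)


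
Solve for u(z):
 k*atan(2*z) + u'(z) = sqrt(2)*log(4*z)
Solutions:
 u(z) = C1 - k*(z*atan(2*z) - log(4*z^2 + 1)/4) + sqrt(2)*z*(log(z) - 1) + 2*sqrt(2)*z*log(2)


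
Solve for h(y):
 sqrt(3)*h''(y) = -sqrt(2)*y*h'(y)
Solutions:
 h(y) = C1 + C2*erf(6^(3/4)*y/6)


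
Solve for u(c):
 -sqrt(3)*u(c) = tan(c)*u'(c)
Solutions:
 u(c) = C1/sin(c)^(sqrt(3))


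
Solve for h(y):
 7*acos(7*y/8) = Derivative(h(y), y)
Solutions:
 h(y) = C1 + 7*y*acos(7*y/8) - sqrt(64 - 49*y^2)


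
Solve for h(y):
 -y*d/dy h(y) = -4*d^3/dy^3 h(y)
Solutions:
 h(y) = C1 + Integral(C2*airyai(2^(1/3)*y/2) + C3*airybi(2^(1/3)*y/2), y)


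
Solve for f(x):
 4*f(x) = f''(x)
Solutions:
 f(x) = C1*exp(-2*x) + C2*exp(2*x)


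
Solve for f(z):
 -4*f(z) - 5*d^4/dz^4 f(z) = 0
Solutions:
 f(z) = (C1*sin(5^(3/4)*z/5) + C2*cos(5^(3/4)*z/5))*exp(-5^(3/4)*z/5) + (C3*sin(5^(3/4)*z/5) + C4*cos(5^(3/4)*z/5))*exp(5^(3/4)*z/5)


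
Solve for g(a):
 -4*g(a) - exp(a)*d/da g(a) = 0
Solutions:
 g(a) = C1*exp(4*exp(-a))


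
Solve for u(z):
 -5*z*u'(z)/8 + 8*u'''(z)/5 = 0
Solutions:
 u(z) = C1 + Integral(C2*airyai(5^(2/3)*z/4) + C3*airybi(5^(2/3)*z/4), z)


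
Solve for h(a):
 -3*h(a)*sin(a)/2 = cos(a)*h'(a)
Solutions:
 h(a) = C1*cos(a)^(3/2)


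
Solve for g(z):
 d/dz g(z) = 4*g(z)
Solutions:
 g(z) = C1*exp(4*z)


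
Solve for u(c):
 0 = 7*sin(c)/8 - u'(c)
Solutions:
 u(c) = C1 - 7*cos(c)/8


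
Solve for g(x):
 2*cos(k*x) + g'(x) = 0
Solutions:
 g(x) = C1 - 2*sin(k*x)/k


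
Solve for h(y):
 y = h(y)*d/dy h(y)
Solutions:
 h(y) = -sqrt(C1 + y^2)
 h(y) = sqrt(C1 + y^2)


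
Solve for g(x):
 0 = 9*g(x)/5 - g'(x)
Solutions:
 g(x) = C1*exp(9*x/5)


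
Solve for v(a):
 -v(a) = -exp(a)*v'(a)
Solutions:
 v(a) = C1*exp(-exp(-a))


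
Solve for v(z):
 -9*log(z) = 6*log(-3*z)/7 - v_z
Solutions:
 v(z) = C1 + 69*z*log(z)/7 + 3*z*(-23 + 2*log(3) + 2*I*pi)/7


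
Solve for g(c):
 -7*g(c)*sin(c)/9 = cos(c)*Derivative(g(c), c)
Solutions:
 g(c) = C1*cos(c)^(7/9)


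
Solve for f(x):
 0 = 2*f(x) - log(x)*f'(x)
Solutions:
 f(x) = C1*exp(2*li(x))


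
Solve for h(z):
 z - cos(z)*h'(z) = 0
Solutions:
 h(z) = C1 + Integral(z/cos(z), z)


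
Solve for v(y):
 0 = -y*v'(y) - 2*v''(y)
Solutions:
 v(y) = C1 + C2*erf(y/2)


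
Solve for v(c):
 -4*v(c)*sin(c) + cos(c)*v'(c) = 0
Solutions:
 v(c) = C1/cos(c)^4


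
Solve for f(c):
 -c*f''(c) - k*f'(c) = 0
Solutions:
 f(c) = C1 + c^(1 - re(k))*(C2*sin(log(c)*Abs(im(k))) + C3*cos(log(c)*im(k)))


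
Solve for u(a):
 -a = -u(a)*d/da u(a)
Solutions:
 u(a) = -sqrt(C1 + a^2)
 u(a) = sqrt(C1 + a^2)


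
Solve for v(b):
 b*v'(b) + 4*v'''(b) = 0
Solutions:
 v(b) = C1 + Integral(C2*airyai(-2^(1/3)*b/2) + C3*airybi(-2^(1/3)*b/2), b)


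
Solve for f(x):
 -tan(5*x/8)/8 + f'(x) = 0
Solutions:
 f(x) = C1 - log(cos(5*x/8))/5


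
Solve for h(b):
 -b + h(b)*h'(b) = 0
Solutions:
 h(b) = -sqrt(C1 + b^2)
 h(b) = sqrt(C1 + b^2)


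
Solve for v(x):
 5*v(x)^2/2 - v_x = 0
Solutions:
 v(x) = -2/(C1 + 5*x)


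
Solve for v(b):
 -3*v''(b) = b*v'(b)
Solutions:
 v(b) = C1 + C2*erf(sqrt(6)*b/6)


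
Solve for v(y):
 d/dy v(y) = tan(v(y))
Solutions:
 v(y) = pi - asin(C1*exp(y))
 v(y) = asin(C1*exp(y))


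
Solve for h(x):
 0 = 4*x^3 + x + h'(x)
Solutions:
 h(x) = C1 - x^4 - x^2/2


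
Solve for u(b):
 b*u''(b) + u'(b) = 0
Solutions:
 u(b) = C1 + C2*log(b)


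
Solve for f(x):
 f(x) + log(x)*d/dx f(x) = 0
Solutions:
 f(x) = C1*exp(-li(x))


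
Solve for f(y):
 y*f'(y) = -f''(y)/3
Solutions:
 f(y) = C1 + C2*erf(sqrt(6)*y/2)


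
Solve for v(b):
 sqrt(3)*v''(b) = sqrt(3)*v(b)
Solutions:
 v(b) = C1*exp(-b) + C2*exp(b)


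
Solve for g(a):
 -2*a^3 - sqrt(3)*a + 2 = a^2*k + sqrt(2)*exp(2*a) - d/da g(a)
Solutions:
 g(a) = C1 + a^4/2 + a^3*k/3 + sqrt(3)*a^2/2 - 2*a + sqrt(2)*exp(2*a)/2


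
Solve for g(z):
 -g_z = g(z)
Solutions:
 g(z) = C1*exp(-z)


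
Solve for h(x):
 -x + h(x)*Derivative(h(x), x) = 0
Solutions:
 h(x) = -sqrt(C1 + x^2)
 h(x) = sqrt(C1 + x^2)


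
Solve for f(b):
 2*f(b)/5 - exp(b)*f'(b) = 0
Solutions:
 f(b) = C1*exp(-2*exp(-b)/5)


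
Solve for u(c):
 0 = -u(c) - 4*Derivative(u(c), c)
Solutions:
 u(c) = C1*exp(-c/4)


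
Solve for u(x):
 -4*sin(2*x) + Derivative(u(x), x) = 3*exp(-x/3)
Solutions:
 u(x) = C1 - 2*cos(2*x) - 9*exp(-x/3)


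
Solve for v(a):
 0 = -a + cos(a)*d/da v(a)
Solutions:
 v(a) = C1 + Integral(a/cos(a), a)


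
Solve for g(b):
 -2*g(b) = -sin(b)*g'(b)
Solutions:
 g(b) = C1*(cos(b) - 1)/(cos(b) + 1)


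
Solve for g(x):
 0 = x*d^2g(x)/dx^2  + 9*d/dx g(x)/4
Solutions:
 g(x) = C1 + C2/x^(5/4)


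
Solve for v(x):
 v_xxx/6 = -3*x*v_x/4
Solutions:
 v(x) = C1 + Integral(C2*airyai(-6^(2/3)*x/2) + C3*airybi(-6^(2/3)*x/2), x)


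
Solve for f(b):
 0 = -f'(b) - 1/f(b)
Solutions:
 f(b) = -sqrt(C1 - 2*b)
 f(b) = sqrt(C1 - 2*b)


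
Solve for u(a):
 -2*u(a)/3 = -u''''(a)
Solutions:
 u(a) = C1*exp(-2^(1/4)*3^(3/4)*a/3) + C2*exp(2^(1/4)*3^(3/4)*a/3) + C3*sin(2^(1/4)*3^(3/4)*a/3) + C4*cos(2^(1/4)*3^(3/4)*a/3)


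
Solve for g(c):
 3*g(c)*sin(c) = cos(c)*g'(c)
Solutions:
 g(c) = C1/cos(c)^3


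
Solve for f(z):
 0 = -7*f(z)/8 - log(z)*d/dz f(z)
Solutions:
 f(z) = C1*exp(-7*li(z)/8)


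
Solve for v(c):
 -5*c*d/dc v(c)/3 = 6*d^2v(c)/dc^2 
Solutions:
 v(c) = C1 + C2*erf(sqrt(5)*c/6)


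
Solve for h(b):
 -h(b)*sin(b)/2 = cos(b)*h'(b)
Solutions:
 h(b) = C1*sqrt(cos(b))


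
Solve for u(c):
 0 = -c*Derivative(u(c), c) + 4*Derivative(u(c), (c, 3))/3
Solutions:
 u(c) = C1 + Integral(C2*airyai(6^(1/3)*c/2) + C3*airybi(6^(1/3)*c/2), c)


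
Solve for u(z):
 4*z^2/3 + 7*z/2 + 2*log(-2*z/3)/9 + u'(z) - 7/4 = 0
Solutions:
 u(z) = C1 - 4*z^3/9 - 7*z^2/4 - 2*z*log(-z)/9 + z*(-8*log(2) + 8*log(3) + 71)/36


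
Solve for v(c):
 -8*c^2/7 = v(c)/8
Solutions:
 v(c) = -64*c^2/7


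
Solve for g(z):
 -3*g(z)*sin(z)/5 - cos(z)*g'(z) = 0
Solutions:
 g(z) = C1*cos(z)^(3/5)


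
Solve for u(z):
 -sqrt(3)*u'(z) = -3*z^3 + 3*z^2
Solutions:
 u(z) = C1 + sqrt(3)*z^4/4 - sqrt(3)*z^3/3


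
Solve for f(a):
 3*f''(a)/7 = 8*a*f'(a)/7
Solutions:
 f(a) = C1 + C2*erfi(2*sqrt(3)*a/3)


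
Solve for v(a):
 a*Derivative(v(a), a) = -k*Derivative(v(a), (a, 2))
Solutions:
 v(a) = C1 + C2*sqrt(k)*erf(sqrt(2)*a*sqrt(1/k)/2)


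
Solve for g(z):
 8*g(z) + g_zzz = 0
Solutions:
 g(z) = C3*exp(-2*z) + (C1*sin(sqrt(3)*z) + C2*cos(sqrt(3)*z))*exp(z)


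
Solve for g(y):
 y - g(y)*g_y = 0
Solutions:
 g(y) = -sqrt(C1 + y^2)
 g(y) = sqrt(C1 + y^2)


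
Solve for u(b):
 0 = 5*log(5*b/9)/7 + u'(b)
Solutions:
 u(b) = C1 - 5*b*log(b)/7 - 5*b*log(5)/7 + 5*b/7 + 10*b*log(3)/7


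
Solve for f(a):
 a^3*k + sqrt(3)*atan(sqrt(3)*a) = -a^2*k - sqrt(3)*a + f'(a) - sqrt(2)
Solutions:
 f(a) = C1 + a^4*k/4 + a^3*k/3 + sqrt(3)*a^2/2 + sqrt(2)*a + sqrt(3)*(a*atan(sqrt(3)*a) - sqrt(3)*log(3*a^2 + 1)/6)


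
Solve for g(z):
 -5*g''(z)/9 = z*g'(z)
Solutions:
 g(z) = C1 + C2*erf(3*sqrt(10)*z/10)


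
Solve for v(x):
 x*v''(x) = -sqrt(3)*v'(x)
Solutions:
 v(x) = C1 + C2*x^(1 - sqrt(3))


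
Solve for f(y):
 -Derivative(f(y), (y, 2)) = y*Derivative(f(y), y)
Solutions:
 f(y) = C1 + C2*erf(sqrt(2)*y/2)


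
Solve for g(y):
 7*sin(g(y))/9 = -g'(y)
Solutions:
 7*y/9 + log(cos(g(y)) - 1)/2 - log(cos(g(y)) + 1)/2 = C1


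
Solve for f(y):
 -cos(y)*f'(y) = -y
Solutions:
 f(y) = C1 + Integral(y/cos(y), y)


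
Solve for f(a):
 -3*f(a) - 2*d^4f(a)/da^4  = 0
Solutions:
 f(a) = (C1*sin(6^(1/4)*a/2) + C2*cos(6^(1/4)*a/2))*exp(-6^(1/4)*a/2) + (C3*sin(6^(1/4)*a/2) + C4*cos(6^(1/4)*a/2))*exp(6^(1/4)*a/2)


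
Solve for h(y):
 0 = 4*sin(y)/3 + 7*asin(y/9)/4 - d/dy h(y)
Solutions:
 h(y) = C1 + 7*y*asin(y/9)/4 + 7*sqrt(81 - y^2)/4 - 4*cos(y)/3


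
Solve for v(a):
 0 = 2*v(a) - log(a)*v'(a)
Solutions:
 v(a) = C1*exp(2*li(a))


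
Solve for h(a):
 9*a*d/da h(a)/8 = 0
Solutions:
 h(a) = C1


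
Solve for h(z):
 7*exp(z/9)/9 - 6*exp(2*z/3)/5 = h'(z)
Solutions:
 h(z) = C1 + 7*exp(z/9) - 9*exp(2*z/3)/5


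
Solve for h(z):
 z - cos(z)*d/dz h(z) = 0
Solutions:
 h(z) = C1 + Integral(z/cos(z), z)


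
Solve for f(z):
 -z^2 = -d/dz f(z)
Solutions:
 f(z) = C1 + z^3/3


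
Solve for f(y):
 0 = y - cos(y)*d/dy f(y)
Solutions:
 f(y) = C1 + Integral(y/cos(y), y)


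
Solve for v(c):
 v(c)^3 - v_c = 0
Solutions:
 v(c) = -sqrt(2)*sqrt(-1/(C1 + c))/2
 v(c) = sqrt(2)*sqrt(-1/(C1 + c))/2


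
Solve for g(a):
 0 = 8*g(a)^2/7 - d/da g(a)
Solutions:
 g(a) = -7/(C1 + 8*a)


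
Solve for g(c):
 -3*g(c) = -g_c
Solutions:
 g(c) = C1*exp(3*c)


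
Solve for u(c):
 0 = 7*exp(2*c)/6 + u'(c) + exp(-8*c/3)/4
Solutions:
 u(c) = C1 - 7*exp(2*c)/12 + 3*exp(-8*c/3)/32


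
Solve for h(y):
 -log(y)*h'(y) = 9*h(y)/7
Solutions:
 h(y) = C1*exp(-9*li(y)/7)


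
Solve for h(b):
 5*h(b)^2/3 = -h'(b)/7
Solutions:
 h(b) = 3/(C1 + 35*b)


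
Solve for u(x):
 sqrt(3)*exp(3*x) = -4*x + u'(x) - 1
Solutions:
 u(x) = C1 + 2*x^2 + x + sqrt(3)*exp(3*x)/3


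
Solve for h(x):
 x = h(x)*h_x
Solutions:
 h(x) = -sqrt(C1 + x^2)
 h(x) = sqrt(C1 + x^2)


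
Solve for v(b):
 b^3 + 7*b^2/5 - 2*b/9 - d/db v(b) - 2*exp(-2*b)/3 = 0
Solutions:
 v(b) = C1 + b^4/4 + 7*b^3/15 - b^2/9 + exp(-2*b)/3


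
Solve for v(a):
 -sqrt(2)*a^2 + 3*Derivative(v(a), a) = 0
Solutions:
 v(a) = C1 + sqrt(2)*a^3/9


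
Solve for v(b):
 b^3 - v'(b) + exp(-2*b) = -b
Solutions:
 v(b) = C1 + b^4/4 + b^2/2 - exp(-2*b)/2


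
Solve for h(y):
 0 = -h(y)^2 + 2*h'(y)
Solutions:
 h(y) = -2/(C1 + y)


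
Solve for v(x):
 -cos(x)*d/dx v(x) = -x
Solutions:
 v(x) = C1 + Integral(x/cos(x), x)


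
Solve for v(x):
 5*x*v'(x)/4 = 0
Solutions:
 v(x) = C1


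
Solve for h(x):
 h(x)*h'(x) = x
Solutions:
 h(x) = -sqrt(C1 + x^2)
 h(x) = sqrt(C1 + x^2)


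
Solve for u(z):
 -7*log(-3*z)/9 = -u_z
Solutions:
 u(z) = C1 + 7*z*log(-z)/9 + 7*z*(-1 + log(3))/9


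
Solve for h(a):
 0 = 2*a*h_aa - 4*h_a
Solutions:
 h(a) = C1 + C2*a^3


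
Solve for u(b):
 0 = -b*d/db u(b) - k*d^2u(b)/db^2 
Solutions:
 u(b) = C1 + C2*sqrt(k)*erf(sqrt(2)*b*sqrt(1/k)/2)


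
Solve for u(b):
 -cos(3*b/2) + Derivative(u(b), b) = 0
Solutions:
 u(b) = C1 + 2*sin(3*b/2)/3


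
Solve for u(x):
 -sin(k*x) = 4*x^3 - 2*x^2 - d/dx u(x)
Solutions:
 u(x) = C1 + x^4 - 2*x^3/3 - cos(k*x)/k


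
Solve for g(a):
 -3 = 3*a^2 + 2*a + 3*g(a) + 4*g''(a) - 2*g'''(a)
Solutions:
 g(a) = C1*exp(a*(-2^(1/3)*(9*sqrt(145) + 113)^(1/3) - 8*2^(2/3)/(9*sqrt(145) + 113)^(1/3) + 8)/12)*sin(2^(1/3)*sqrt(3)*a*(-(9*sqrt(145) + 113)^(1/3) + 8*2^(1/3)/(9*sqrt(145) + 113)^(1/3))/12) + C2*exp(a*(-2^(1/3)*(9*sqrt(145) + 113)^(1/3) - 8*2^(2/3)/(9*sqrt(145) + 113)^(1/3) + 8)/12)*cos(2^(1/3)*sqrt(3)*a*(-(9*sqrt(145) + 113)^(1/3) + 8*2^(1/3)/(9*sqrt(145) + 113)^(1/3))/12) + C3*exp(a*(8*2^(2/3)/(9*sqrt(145) + 113)^(1/3) + 4 + 2^(1/3)*(9*sqrt(145) + 113)^(1/3))/6) - a^2 - 2*a/3 + 5/3


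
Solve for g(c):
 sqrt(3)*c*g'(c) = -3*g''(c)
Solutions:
 g(c) = C1 + C2*erf(sqrt(2)*3^(3/4)*c/6)


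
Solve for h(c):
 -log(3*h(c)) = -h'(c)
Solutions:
 -Integral(1/(log(_y) + log(3)), (_y, h(c))) = C1 - c


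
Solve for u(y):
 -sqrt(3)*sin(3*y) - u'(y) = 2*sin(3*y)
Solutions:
 u(y) = C1 + sqrt(3)*cos(3*y)/3 + 2*cos(3*y)/3


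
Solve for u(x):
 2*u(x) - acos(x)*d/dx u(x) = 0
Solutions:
 u(x) = C1*exp(2*Integral(1/acos(x), x))


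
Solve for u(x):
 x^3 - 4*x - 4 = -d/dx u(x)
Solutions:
 u(x) = C1 - x^4/4 + 2*x^2 + 4*x
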